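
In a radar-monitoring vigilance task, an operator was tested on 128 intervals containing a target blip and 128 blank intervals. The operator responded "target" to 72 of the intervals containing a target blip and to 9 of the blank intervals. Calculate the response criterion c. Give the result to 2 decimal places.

H = 72/128 = 0.5625
FA = 9/128 = 0.0703
Φ⁻¹(H) = Φ⁻¹(0.5625) = 0.157
Φ⁻¹(FA) = Φ⁻¹(0.0703) = -1.474
c = −½·[z(H) + z(FA)] = −0.5 × (0.157 + (-1.474)) = 0.6585
c > 0: the operator has a conservative response bias.

c = 0.66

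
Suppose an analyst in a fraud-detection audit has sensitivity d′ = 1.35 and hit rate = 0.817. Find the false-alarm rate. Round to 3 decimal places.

false-alarm rate = 0.328

z(hit rate) = z(0.817) = 0.9040
z(FA) = z(H) − d' = 0.9040 − 1.35 = -0.4460
false-alarm rate = Φ(-0.4460) = 0.3278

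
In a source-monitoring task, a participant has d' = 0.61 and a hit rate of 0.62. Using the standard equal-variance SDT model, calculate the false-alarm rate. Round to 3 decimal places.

z(hit rate) = z(0.62) = 0.3055
z(FA) = z(H) − d' = 0.3055 − 0.61 = -0.3045
false-alarm rate = Φ(-0.3045) = 0.3804

false-alarm rate = 0.380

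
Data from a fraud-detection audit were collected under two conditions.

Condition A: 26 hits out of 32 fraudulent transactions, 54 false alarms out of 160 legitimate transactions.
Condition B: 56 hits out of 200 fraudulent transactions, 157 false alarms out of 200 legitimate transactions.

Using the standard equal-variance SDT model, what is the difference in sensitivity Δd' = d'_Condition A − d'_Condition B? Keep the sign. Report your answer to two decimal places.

Δd' = 2.68

Condition A: z(0.8125) = 0.887, z(0.3375) = -0.419, d' = 1.306
Condition B: z(0.2800) = -0.583, z(0.7850) = 0.789, d' = -1.372
Δd' = d'_Condition A − d'_Condition B = 1.306 − (-1.372) = 2.678
Condition A has the higher sensitivity.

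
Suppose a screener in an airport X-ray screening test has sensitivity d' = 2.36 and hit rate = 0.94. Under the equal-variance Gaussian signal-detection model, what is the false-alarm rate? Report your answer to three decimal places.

z(hit rate) = z(0.94) = 1.5548
z(FA) = z(H) − d' = 1.5548 − 2.36 = -0.8052
false-alarm rate = Φ(-0.8052) = 0.2104

false-alarm rate = 0.210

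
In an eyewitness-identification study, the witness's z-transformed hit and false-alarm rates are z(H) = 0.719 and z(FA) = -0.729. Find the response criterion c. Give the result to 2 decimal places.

c = −½·[z(H) + z(FA)] = −½·(0.719 + (-0.729)) = 0.005
c > 0: the witness has a conservative response bias.

c = 0.01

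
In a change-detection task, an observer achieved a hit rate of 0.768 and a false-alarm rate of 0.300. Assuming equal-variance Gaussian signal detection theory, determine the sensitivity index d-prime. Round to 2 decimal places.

z(H) = z(0.768) = 0.7323
z(FA) = z(0.300) = -0.5244
d' = z(H) − z(FA) = 0.7323 − (-0.5244) = 1.2567

d-prime = 1.26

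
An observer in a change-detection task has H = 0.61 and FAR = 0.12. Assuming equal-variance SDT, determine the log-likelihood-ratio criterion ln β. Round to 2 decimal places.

Φ⁻¹(H) = 0.279
Φ⁻¹(FA) = -1.175
ln β = −½·[z(H)² − z(FA)²] = −0.5 × (0.078 − 1.381) = 0.6515

ln β = 0.65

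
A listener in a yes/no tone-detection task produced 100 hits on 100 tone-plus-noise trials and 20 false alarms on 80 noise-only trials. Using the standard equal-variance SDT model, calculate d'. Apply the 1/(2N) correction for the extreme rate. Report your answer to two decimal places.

d' = 3.25

The hit rate is 100/100 = 1, so apply the 1/(2N) correction: H → 1 − 1/(2·100) = 0.99500.
z(H) = z(0.99500) = 2.576
z(FA) = z(0.25000) = -0.674
d' = 2.576 − (-0.674) = 3.250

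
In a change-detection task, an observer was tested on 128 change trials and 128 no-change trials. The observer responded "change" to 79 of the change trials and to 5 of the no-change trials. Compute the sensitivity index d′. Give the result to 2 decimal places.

d′ = 2.06

H = 79/128 = 0.6172
FA = 5/128 = 0.0391
z(H) = 0.2981
z(FA) = -1.7612
d' = z(H) − z(FA) = 0.2981 − (-1.7612) = 2.0593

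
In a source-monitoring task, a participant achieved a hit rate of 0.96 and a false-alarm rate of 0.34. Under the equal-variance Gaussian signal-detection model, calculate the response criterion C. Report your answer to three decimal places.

z(H) = 1.7507
z(FA) = -0.4125
c = −½·[z(H) + z(FA)] = −0.5 × (1.7507 + (-0.4125)) = -0.6691

C = -0.669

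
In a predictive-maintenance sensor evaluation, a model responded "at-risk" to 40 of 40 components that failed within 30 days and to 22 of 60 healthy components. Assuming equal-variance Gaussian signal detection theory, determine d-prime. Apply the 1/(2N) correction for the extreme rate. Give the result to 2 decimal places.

The hit rate is 40/40 = 1, so apply the 1/(2N) correction: H → 1 − 1/(2·40) = 0.98750.
z(H) = z(0.98750) = 2.241
z(FA) = z(0.36667) = -0.341
d' = 2.241 − (-0.341) = 2.582

d-prime = 2.58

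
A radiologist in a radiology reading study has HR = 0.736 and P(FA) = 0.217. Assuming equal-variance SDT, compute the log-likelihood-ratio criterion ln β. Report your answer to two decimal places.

z(H) = z(0.736) = 0.631
z(FA) = z(0.217) = -0.782
ln β = −½·[z(H)² − z(FA)²] = −0.5 × (0.398 − 0.612) = 0.107

ln β = 0.11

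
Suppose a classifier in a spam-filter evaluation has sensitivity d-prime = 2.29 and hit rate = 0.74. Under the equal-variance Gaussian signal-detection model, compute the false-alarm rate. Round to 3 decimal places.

z(hit rate) = z(0.74) = 0.6433
z(FA) = z(H) − d' = 0.6433 − 2.29 = -1.6467
false-alarm rate = Φ(-1.6467) = 0.0498

false-alarm rate = 0.050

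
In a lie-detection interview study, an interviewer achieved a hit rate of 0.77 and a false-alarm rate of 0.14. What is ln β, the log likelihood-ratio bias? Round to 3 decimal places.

z(H) = z(0.77) = 0.7388
z(FA) = z(0.14) = -1.0803
ln β = −½·[z(H)² − z(FA)²] = −0.5 × (0.5458 − 1.1670) = 0.3106

ln β = 0.311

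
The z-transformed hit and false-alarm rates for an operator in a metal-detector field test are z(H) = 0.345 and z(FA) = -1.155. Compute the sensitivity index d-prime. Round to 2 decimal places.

d-prime = 1.50

d' = z(H) − z(FA) = 0.345 − (-1.155) = 1.500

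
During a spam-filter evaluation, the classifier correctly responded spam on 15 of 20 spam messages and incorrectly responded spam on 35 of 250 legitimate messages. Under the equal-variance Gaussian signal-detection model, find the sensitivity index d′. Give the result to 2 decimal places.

H = 15/20 = 0.7500
FA = 35/250 = 0.1400
Φ⁻¹(0.7500) = 0.674, Φ⁻¹(0.1400) = -1.080
d' = z(H) − z(FA) = 0.674 − (-1.080) = 1.754

d′ = 1.75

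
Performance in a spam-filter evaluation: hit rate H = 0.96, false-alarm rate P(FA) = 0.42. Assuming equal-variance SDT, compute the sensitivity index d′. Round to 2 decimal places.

d′ = 1.95

Φ⁻¹(H) = Φ⁻¹(0.96) = 1.751
Φ⁻¹(FA) = Φ⁻¹(0.42) = -0.202
d' = z(H) − z(FA) = 1.751 − (-0.202) = 1.953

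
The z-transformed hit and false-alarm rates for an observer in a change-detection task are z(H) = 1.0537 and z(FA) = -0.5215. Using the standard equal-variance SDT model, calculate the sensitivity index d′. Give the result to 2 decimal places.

d' = z(H) − z(FA) = 1.0537 − (-0.5215) = 1.5752

d′ = 1.58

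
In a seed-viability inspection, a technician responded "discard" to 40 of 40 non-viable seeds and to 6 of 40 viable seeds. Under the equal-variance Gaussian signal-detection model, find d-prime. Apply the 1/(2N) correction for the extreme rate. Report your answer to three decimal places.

d-prime = 3.278

The hit rate is 40/40 = 1, so apply the 1/(2N) correction: H → 1 − 1/(2·40) = 0.98750.
z(H) = z(0.98750) = 2.2414
z(FA) = z(0.15000) = -1.0364
d' = 2.2414 − (-1.0364) = 3.2778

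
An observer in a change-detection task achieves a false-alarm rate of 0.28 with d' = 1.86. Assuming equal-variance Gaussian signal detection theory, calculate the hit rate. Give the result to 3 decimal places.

z(false-alarm rate) = z(0.28) = -0.5828
z(H) = z(FA) + d' = -0.5828 + 1.86 = 1.2772
hit rate = Φ(1.2772) = 0.8992

hit rate = 0.899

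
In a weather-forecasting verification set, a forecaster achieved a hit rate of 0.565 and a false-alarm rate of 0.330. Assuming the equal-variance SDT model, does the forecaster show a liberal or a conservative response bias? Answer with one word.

conservative

z(H) = 0.164, z(FA) = -0.440
c = −½·(z(H) + z(FA)) = 0.138
c > 0 → conservative criterion (biased toward responding “no”).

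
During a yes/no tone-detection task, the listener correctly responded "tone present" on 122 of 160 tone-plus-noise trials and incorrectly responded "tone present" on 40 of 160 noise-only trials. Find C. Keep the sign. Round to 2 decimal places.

H = 122/160 = 0.7625
FA = 40/160 = 0.2500
z(0.7625) = 0.714, z(0.2500) = -0.674
c = −½·[z(H) + z(FA)] = −0.5 × (0.714 + (-0.674)) = -0.020

C = -0.02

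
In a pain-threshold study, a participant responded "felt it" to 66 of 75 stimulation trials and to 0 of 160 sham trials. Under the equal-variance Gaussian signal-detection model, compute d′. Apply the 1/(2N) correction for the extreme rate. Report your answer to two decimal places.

The false-alarm rate is 0/160 = 0, so apply the 1/(2N) correction: FA → 1/(2·160) = 0.00313.
z(H) = z(0.88000) = 1.175
z(FA) = z(0.00313) = -2.734
d' = 1.175 − (-2.734) = 3.909

d′ = 3.91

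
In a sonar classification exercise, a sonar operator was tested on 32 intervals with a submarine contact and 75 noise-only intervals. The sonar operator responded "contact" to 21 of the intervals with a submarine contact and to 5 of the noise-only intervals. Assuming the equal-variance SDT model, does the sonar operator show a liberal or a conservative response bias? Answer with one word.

conservative

z(H) = 0.402, z(FA) = -1.501
c = −½·(z(H) + z(FA)) = 0.5495
c > 0 → conservative criterion (biased toward responding “no”).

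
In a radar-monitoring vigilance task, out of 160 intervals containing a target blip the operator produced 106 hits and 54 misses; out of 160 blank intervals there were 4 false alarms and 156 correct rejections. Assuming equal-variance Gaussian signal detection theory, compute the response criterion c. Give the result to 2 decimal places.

c = 0.77

H = 106/160 = 0.6625
FA = 4/160 = 0.0250
z(0.6625) = 0.4193, z(0.0250) = -1.9600
c = −½·[z(H) + z(FA)] = −0.5 × (0.4193 + (-1.9600)) = 0.77035
c > 0: the operator has a conservative response bias.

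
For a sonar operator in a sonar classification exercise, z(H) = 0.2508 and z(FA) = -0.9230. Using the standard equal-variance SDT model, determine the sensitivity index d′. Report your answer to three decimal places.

d' = z(H) − z(FA) = 0.2508 − (-0.9230) = 1.1738

d′ = 1.174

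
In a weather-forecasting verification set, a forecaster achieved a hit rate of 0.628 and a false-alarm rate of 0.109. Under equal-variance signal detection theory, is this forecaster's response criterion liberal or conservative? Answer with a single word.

conservative

z(H) = 0.327, z(FA) = -1.232
c = −½·(z(H) + z(FA)) = 0.4525
c > 0 → conservative criterion (biased toward responding “no”).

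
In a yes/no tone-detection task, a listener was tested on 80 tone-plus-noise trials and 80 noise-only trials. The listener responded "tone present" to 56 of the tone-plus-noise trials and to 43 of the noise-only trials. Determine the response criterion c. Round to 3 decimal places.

H = 56/80 = 0.7000
FA = 43/80 = 0.5375
z(H) = z(0.7000) = 0.5244
z(FA) = z(0.5375) = 0.0941
c = −½·[z(H) + z(FA)] = −0.5 × (0.5244 + 0.0941) = -0.30925
c < 0: the listener has a liberal response bias.

c = -0.309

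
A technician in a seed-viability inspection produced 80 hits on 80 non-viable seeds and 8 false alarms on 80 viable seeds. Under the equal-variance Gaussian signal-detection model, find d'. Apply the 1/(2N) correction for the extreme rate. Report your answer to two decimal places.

d' = 3.78

The hit rate is 80/80 = 1, so apply the 1/(2N) correction: H → 1 − 1/(2·80) = 0.99375.
z(H) = z(0.99375) = 2.498
z(FA) = z(0.10000) = -1.282
d' = 2.498 − (-1.282) = 3.780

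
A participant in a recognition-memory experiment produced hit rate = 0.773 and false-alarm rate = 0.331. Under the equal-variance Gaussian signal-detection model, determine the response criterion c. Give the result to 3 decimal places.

c = -0.156

Φ⁻¹(0.773) = 0.7488, Φ⁻¹(0.331) = -0.4372
c = −½·[z(H) + z(FA)] = −0.5 × (0.7488 + (-0.4372)) = -0.1558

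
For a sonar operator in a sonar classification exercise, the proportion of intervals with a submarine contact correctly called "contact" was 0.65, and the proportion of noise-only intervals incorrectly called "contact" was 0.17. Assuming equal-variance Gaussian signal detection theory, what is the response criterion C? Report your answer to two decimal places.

z(H) = z(0.65) = 0.3853
z(FA) = z(0.17) = -0.9542
c = −½·[z(H) + z(FA)] = −0.5 × (0.3853 + (-0.9542)) = 0.28445
c > 0: the sonar operator has a conservative response bias.

C = 0.28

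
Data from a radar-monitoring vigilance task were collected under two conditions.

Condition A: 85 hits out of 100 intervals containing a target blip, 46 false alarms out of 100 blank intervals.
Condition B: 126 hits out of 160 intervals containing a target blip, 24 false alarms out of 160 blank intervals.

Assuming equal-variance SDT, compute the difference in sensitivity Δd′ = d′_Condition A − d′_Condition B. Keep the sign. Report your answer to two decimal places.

Δd′ = -0.70

Condition A: z(0.8500) = 1.036, z(0.4600) = -0.100, d' = 1.136
Condition B: z(0.7875) = 0.798, z(0.1500) = -1.036, d' = 1.834
Δd' = d'_Condition A − d'_Condition B = 1.136 − 1.834 = -0.698
Condition B has the higher sensitivity.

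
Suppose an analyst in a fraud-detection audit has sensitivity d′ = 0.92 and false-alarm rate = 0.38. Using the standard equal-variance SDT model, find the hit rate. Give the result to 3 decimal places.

hit rate = 0.731

z(false-alarm rate) = z(0.38) = -0.3055
z(H) = z(FA) + d' = -0.3055 + 0.92 = 0.6145
hit rate = Φ(0.6145) = 0.7306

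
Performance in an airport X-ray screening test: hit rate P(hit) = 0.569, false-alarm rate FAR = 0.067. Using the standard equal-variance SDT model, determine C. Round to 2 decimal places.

Φ⁻¹(H) = 0.174
Φ⁻¹(FA) = -1.499
c = −½·[z(H) + z(FA)] = −0.5 × (0.174 + (-1.499)) = 0.6625
c > 0: the screener has a conservative response bias.

C = 0.66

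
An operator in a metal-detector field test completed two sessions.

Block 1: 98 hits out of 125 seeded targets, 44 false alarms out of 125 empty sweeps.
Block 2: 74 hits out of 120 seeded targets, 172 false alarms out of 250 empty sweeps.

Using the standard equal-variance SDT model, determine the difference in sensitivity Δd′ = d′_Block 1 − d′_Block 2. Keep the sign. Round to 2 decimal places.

Block 1: z(0.7840) = 0.786, z(0.3520) = -0.380, d' = 1.166
Block 2: z(0.6167) = 0.297, z(0.6880) = 0.490, d' = -0.193
Δd' = d'_Block 1 − d'_Block 2 = 1.166 − (-0.193) = 1.359
Block 1 has the higher sensitivity.

Δd′ = 1.36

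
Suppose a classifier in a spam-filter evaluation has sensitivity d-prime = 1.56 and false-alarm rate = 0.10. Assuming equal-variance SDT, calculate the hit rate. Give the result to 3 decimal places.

z(false-alarm rate) = z(0.10) = -1.2816
z(H) = z(FA) + d' = -1.2816 + 1.56 = 0.2784
hit rate = Φ(0.2784) = 0.6096

hit rate = 0.610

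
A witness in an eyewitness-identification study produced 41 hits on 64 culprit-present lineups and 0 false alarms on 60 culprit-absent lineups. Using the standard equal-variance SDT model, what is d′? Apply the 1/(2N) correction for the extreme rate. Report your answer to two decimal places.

d′ = 2.75

The false-alarm rate is 0/60 = 0, so apply the 1/(2N) correction: FA → 1/(2·60) = 0.00833.
z(H) = z(0.64062) = 0.360
z(FA) = z(0.00833) = -2.394
d' = 0.360 − (-2.394) = 2.754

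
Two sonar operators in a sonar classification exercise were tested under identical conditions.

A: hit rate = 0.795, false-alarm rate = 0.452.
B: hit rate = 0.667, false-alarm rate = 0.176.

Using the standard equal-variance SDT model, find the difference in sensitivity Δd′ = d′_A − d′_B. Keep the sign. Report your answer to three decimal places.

A: z(0.795) = 0.8239, z(0.452) = -0.1206, d' = 0.9445
B: z(0.667) = 0.4316, z(0.176) = -0.9307, d' = 1.3623
Δd' = d'_A − d'_B = 0.9445 − 1.3623 = -0.4178
B has the higher sensitivity.

Δd′ = -0.418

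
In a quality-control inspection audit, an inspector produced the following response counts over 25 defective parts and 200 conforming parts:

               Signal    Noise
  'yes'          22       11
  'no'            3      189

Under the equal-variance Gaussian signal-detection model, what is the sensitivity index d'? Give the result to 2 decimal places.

H = 22/25 = 0.8800
FA = 11/200 = 0.0550
z(H) = 1.1750
z(FA) = -1.5982
d' = z(H) − z(FA) = 1.1750 − (-1.5982) = 2.7732

d' = 2.77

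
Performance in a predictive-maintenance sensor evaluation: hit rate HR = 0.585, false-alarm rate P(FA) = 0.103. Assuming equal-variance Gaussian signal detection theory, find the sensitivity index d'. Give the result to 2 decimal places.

z(0.585) = 0.2147, z(0.103) = -1.2646
d' = z(H) − z(FA) = 0.2147 − (-1.2646) = 1.4793

d' = 1.48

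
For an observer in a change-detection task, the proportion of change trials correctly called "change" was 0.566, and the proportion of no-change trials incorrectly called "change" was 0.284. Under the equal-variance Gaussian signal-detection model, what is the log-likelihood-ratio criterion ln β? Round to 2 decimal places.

z(H) = z(0.566) = 0.166
z(FA) = z(0.284) = -0.571
ln β = −½·[z(H)² − z(FA)²] = −0.5 × (0.028 − 0.326) = 0.149

ln β = 0.15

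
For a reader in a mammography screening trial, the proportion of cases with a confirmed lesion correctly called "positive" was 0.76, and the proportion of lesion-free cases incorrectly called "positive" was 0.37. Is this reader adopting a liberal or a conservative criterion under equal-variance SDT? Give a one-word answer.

z(H) = 0.706, z(FA) = -0.332
c = −½·(z(H) + z(FA)) = -0.187
c < 0 → liberal criterion (biased toward responding “yes”).

liberal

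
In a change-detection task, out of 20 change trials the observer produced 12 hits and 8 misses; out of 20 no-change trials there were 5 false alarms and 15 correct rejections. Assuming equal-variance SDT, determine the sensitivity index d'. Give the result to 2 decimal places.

H = 12/20 = 0.6000
FA = 5/20 = 0.2500
Φ⁻¹(0.6000) = 0.2533, Φ⁻¹(0.2500) = -0.6745
d' = z(H) − z(FA) = 0.2533 − (-0.6745) = 0.9278

d' = 0.93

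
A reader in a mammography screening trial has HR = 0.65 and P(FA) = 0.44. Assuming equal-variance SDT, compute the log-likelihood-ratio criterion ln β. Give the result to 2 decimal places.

ln β = -0.06

z(0.65) = 0.385, z(0.44) = -0.151
ln β = −½·[z(H)² − z(FA)²] = −0.5 × (0.148 − 0.023) = -0.0625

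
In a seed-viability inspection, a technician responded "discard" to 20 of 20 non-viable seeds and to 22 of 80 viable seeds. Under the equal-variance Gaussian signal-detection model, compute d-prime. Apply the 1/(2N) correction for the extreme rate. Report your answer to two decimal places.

d-prime = 2.56

The hit rate is 20/20 = 1, so apply the 1/(2N) correction: H → 1 − 1/(2·20) = 0.97500.
z(H) = z(0.97500) = 1.960
z(FA) = z(0.27500) = -0.598
d' = 1.960 − (-0.598) = 2.558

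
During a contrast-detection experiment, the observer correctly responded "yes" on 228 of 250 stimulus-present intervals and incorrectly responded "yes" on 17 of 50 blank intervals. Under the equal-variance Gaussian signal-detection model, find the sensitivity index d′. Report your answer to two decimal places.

H = 228/250 = 0.9120
FA = 17/50 = 0.3400
z(H) = 1.353
z(FA) = -0.412
d' = z(H) − z(FA) = 1.353 − (-0.412) = 1.765

d′ = 1.77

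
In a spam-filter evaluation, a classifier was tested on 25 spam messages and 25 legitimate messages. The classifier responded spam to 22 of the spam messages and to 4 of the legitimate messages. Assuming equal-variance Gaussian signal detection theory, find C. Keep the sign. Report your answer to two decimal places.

C = -0.09

H = 22/25 = 0.8800
FA = 4/25 = 0.1600
Φ⁻¹(H) = Φ⁻¹(0.8800) = 1.175
Φ⁻¹(FA) = Φ⁻¹(0.1600) = -0.994
c = −½·[z(H) + z(FA)] = −0.5 × (1.175 + (-0.994)) = -0.0905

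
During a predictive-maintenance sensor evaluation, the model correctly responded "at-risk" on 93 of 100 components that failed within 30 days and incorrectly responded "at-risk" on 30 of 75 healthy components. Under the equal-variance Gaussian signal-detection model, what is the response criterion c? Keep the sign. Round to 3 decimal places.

c = -0.611

H = 93/100 = 0.9300
FA = 30/75 = 0.4000
Φ⁻¹(H) = 1.4758
Φ⁻¹(FA) = -0.2533
c = −½·[z(H) + z(FA)] = −0.5 × (1.4758 + (-0.2533)) = -0.61125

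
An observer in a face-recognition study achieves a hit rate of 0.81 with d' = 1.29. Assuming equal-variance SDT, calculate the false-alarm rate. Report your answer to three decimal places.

z(hit rate) = z(0.81) = 0.8779
z(FA) = z(H) − d' = 0.8779 − 1.29 = -0.4121
false-alarm rate = Φ(-0.4121) = 0.3401

false-alarm rate = 0.340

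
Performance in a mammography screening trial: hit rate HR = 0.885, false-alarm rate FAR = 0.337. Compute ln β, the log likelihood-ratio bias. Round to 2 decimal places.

ln β = -0.63

Φ⁻¹(H) = 1.200
Φ⁻¹(FA) = -0.421
ln β = −½·[z(H)² − z(FA)²] = −0.5 × (1.440 − 0.177) = -0.6315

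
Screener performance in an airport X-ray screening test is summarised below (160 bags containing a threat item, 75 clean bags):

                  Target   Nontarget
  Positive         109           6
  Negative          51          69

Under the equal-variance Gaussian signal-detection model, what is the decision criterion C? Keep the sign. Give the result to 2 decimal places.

C = 0.47

H = 109/160 = 0.6813
FA = 6/75 = 0.0800
Φ⁻¹(0.6813) = 0.4713, Φ⁻¹(0.0800) = -1.4051
c = −½·[z(H) + z(FA)] = −0.5 × (0.4713 + (-1.4051)) = 0.4669
c > 0: the screener has a conservative response bias.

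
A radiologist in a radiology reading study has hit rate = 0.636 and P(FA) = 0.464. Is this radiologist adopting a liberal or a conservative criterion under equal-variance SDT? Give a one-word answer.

liberal

z(H) = 0.348, z(FA) = -0.090
c = −½·(z(H) + z(FA)) = -0.129
c < 0 → liberal criterion (biased toward responding “yes”).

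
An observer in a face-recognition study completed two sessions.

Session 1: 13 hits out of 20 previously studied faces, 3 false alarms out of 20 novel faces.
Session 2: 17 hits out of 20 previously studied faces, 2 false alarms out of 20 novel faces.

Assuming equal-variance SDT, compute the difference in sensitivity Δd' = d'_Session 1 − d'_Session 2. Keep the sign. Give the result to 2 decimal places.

Session 1: z(0.6500) = 0.385, z(0.1500) = -1.036, d' = 1.421
Session 2: z(0.8500) = 1.036, z(0.1000) = -1.282, d' = 2.318
Δd' = d'_Session 1 − d'_Session 2 = 1.421 − 2.318 = -0.897
Session 2 has the higher sensitivity.

Δd' = -0.90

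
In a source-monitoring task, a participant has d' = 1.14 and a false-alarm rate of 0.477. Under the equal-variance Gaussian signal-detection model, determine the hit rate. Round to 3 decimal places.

hit rate = 0.860

z(false-alarm rate) = z(0.477) = -0.0577
z(H) = z(FA) + d' = -0.0577 + 1.14 = 1.0823
hit rate = Φ(1.0823) = 0.8604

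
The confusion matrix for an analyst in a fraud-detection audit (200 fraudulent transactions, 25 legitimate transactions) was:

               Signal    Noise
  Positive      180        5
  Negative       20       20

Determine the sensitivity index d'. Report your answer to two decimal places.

d' = 2.12

H = 180/200 = 0.9000
FA = 5/25 = 0.2000
z(H) = 1.2816
z(FA) = -0.8416
d' = z(H) − z(FA) = 1.2816 − (-0.8416) = 2.1232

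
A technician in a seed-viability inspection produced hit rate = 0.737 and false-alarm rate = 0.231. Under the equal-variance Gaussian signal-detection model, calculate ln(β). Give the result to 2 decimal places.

ln β = 0.07

z(0.737) = 0.634, z(0.231) = -0.736
ln β = −½·[z(H)² − z(FA)²] = −0.5 × (0.402 − 0.542) = 0.070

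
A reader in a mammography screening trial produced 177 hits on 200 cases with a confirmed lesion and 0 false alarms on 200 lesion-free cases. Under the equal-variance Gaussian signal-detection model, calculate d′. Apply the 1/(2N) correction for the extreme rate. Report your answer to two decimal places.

The false-alarm rate is 0/200 = 0, so apply the 1/(2N) correction: FA → 1/(2·200) = 0.00250.
z(H) = z(0.88500) = 1.200
z(FA) = z(0.00250) = -2.807
d' = 1.200 − (-2.807) = 4.007

d′ = 4.01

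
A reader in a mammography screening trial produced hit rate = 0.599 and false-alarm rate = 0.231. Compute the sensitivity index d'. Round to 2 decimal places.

Φ⁻¹(0.599) = 0.251, Φ⁻¹(0.231) = -0.736
d' = z(H) − z(FA) = 0.251 − (-0.736) = 0.987

d' = 0.99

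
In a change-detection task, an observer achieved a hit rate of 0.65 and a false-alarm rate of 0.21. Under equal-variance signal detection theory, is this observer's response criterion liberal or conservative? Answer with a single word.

z(H) = 0.385, z(FA) = -0.806
c = −½·(z(H) + z(FA)) = 0.2105
c > 0 → conservative criterion (biased toward responding “no”).

conservative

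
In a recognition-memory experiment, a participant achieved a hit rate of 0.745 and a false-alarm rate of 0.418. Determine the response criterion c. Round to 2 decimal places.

z(H) = z(0.745) = 0.659
z(FA) = z(0.418) = -0.207
c = −½·[z(H) + z(FA)] = −0.5 × (0.659 + (-0.207)) = -0.226

c = -0.23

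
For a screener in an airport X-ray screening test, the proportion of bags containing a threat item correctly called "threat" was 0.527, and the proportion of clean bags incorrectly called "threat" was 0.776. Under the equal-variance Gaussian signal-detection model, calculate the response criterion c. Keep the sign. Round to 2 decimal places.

c = -0.41

Φ⁻¹(H) = 0.068
Φ⁻¹(FA) = 0.759
c = −½·[z(H) + z(FA)] = −0.5 × (0.068 + 0.759) = -0.4135
c < 0: the screener has a liberal response bias.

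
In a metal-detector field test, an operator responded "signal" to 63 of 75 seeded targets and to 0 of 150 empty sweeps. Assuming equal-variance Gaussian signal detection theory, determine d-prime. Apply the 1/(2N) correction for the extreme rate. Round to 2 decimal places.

d-prime = 3.71

The false-alarm rate is 0/150 = 0, so apply the 1/(2N) correction: FA → 1/(2·150) = 0.00333.
z(H) = z(0.84000) = 0.994
z(FA) = z(0.00333) = -2.713
d' = 0.994 − (-2.713) = 3.707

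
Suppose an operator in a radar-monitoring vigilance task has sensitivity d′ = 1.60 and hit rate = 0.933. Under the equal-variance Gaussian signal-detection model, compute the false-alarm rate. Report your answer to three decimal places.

false-alarm rate = 0.460

z(hit rate) = z(0.933) = 1.4985
z(FA) = z(H) − d' = 1.4985 − 1.60 = -0.1015
false-alarm rate = Φ(-0.1015) = 0.4596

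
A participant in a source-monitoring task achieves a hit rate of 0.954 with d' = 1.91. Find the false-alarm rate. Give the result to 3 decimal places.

z(hit rate) = z(0.954) = 1.6849
z(FA) = z(H) − d' = 1.6849 − 1.91 = -0.2251
false-alarm rate = Φ(-0.2251) = 0.4110

false-alarm rate = 0.411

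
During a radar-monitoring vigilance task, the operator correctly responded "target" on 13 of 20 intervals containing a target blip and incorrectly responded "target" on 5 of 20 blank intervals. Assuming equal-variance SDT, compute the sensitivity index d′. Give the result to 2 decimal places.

H = 13/20 = 0.6500
FA = 5/20 = 0.2500
z(H) = z(0.6500) = 0.385
z(FA) = z(0.2500) = -0.674
d' = z(H) − z(FA) = 0.385 − (-0.674) = 1.059

d′ = 1.06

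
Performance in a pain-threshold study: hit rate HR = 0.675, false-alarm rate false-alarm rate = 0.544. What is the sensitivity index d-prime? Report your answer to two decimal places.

Φ⁻¹(H) = Φ⁻¹(0.675) = 0.4538
Φ⁻¹(FA) = Φ⁻¹(0.544) = 0.1105
d' = z(H) − z(FA) = 0.4538 − 0.1105 = 0.3433

d-prime = 0.34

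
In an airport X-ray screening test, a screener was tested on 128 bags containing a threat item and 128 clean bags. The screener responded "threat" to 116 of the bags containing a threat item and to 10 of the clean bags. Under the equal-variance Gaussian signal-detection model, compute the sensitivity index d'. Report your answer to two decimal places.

d' = 2.74

H = 116/128 = 0.9062
FA = 10/128 = 0.0781
z(0.9062) = 1.3177, z(0.0781) = -1.4180
d' = z(H) − z(FA) = 1.3177 − (-1.4180) = 2.7357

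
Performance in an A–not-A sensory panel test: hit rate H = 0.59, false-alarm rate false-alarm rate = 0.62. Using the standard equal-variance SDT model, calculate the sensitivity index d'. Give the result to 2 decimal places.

d' = -0.08

z(0.59) = 0.2275, z(0.62) = 0.3055
d' = z(H) − z(FA) = 0.2275 − 0.3055 = -0.0780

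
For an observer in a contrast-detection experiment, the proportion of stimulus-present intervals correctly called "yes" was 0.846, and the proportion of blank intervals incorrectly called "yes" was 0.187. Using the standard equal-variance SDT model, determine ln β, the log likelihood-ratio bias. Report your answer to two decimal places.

z(H) = z(0.846) = 1.019
z(FA) = z(0.187) = -0.889
ln β = −½·[z(H)² − z(FA)²] = −0.5 × (1.038 − 0.790) = -0.124

ln β = -0.12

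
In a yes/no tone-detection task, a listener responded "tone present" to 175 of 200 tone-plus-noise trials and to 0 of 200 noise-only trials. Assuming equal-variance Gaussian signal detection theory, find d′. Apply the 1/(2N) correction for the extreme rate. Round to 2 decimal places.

The false-alarm rate is 0/200 = 0, so apply the 1/(2N) correction: FA → 1/(2·200) = 0.00250.
z(H) = z(0.87500) = 1.150
z(FA) = z(0.00250) = -2.807
d' = 1.150 − (-2.807) = 3.957

d′ = 3.96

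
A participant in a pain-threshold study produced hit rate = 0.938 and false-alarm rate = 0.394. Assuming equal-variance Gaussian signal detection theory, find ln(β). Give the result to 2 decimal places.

z(0.938) = 1.538, z(0.394) = -0.269
ln β = −½·[z(H)² − z(FA)²] = −0.5 × (2.365 − 0.072) = -1.1465

ln β = -1.15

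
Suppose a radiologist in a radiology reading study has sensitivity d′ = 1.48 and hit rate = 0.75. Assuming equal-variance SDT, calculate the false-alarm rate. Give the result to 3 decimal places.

false-alarm rate = 0.210

z(hit rate) = z(0.75) = 0.6745
z(FA) = z(H) − d' = 0.6745 − 1.48 = -0.8055
false-alarm rate = Φ(-0.8055) = 0.2103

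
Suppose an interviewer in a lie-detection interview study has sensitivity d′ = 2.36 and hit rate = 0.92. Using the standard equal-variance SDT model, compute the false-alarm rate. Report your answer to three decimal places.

z(hit rate) = z(0.92) = 1.4051
z(FA) = z(H) − d' = 1.4051 − 2.36 = -0.9549
false-alarm rate = Φ(-0.9549) = 0.1698

false-alarm rate = 0.170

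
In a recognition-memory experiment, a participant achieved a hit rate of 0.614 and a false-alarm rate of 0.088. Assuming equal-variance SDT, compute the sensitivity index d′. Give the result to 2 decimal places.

Φ⁻¹(H) = Φ⁻¹(0.614) = 0.2898
Φ⁻¹(FA) = Φ⁻¹(0.088) = -1.3532
d' = z(H) − z(FA) = 0.2898 − (-1.3532) = 1.6430

d′ = 1.64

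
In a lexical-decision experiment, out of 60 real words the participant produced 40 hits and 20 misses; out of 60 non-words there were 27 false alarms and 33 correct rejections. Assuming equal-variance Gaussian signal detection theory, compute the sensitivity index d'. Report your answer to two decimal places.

H = 40/60 = 0.6667
FA = 27/60 = 0.4500
z(H) = z(0.6667) = 0.4308
z(FA) = z(0.4500) = -0.1257
d' = z(H) − z(FA) = 0.4308 − (-0.1257) = 0.5565

d' = 0.56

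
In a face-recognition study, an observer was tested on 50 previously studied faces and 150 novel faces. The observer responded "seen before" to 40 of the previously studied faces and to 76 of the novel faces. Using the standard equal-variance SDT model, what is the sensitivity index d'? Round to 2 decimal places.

H = 40/50 = 0.8000
FA = 76/150 = 0.5067
Φ⁻¹(0.8000) = 0.8416, Φ⁻¹(0.5067) = 0.0168
d' = z(H) − z(FA) = 0.8416 − 0.0168 = 0.8248

d' = 0.82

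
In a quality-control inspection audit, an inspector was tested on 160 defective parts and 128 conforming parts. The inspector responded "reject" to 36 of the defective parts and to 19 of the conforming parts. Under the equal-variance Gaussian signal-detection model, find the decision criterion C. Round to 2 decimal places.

C = 0.90

H = 36/160 = 0.2250
FA = 19/128 = 0.1484
z(H) = z(0.2250) = -0.7554
z(FA) = z(0.1484) = -1.0433
c = −½·[z(H) + z(FA)] = −0.5 × (-0.7554 + (-1.0433)) = 0.89935
c > 0: the inspector has a conservative response bias.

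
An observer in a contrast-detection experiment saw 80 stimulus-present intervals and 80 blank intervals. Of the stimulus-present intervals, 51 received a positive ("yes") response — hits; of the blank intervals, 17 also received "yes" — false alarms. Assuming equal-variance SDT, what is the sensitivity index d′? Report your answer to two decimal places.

d′ = 1.15

H = 51/80 = 0.6375
FA = 17/80 = 0.2125
z(0.6375) = 0.3518, z(0.2125) = -0.7978
d' = z(H) − z(FA) = 0.3518 − (-0.7978) = 1.1496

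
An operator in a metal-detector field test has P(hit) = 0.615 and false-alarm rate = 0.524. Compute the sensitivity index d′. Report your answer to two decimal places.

z(0.615) = 0.2924, z(0.524) = 0.0602
d' = z(H) − z(FA) = 0.2924 − 0.0602 = 0.2322

d′ = 0.23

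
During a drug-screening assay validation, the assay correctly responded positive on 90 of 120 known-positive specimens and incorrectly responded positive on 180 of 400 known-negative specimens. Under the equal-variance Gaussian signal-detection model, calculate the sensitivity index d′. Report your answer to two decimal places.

d′ = 0.80

H = 90/120 = 0.7500
FA = 180/400 = 0.4500
z(H) = 0.6745
z(FA) = -0.1257
d' = z(H) − z(FA) = 0.6745 − (-0.1257) = 0.8002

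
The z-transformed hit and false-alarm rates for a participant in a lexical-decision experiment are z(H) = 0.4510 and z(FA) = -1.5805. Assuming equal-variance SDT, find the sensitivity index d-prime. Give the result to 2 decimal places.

d' = z(H) − z(FA) = 0.4510 − (-1.5805) = 2.0315

d-prime = 2.03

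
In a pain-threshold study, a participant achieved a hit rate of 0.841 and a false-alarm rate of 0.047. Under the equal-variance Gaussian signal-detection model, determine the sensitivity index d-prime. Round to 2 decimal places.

z(H) = z(0.841) = 0.999
z(FA) = z(0.047) = -1.675
d' = z(H) − z(FA) = 0.999 − (-1.675) = 2.674

d-prime = 2.67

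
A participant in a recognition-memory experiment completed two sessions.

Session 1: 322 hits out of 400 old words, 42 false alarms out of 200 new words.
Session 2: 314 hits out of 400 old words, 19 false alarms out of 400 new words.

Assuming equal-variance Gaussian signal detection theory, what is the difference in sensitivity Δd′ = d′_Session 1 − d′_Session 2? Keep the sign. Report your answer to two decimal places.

Session 1: z(0.8050) = 0.860, z(0.2100) = -0.806, d' = 1.666
Session 2: z(0.7850) = 0.789, z(0.0475) = -1.670, d' = 2.459
Δd' = d'_Session 1 − d'_Session 2 = 1.666 − 2.459 = -0.793
Session 2 has the higher sensitivity.

Δd′ = -0.79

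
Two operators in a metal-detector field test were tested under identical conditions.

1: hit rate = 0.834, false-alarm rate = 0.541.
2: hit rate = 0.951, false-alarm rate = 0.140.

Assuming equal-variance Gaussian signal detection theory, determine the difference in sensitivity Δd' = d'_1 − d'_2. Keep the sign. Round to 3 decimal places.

Δd' = -1.868

1: z(0.834) = 0.9701, z(0.541) = 0.1030, d' = 0.8671
2: z(0.951) = 1.6546, z(0.140) = -1.0803, d' = 2.7349
Δd' = d'_1 − d'_2 = 0.8671 − 2.7349 = -1.8678
2 has the higher sensitivity.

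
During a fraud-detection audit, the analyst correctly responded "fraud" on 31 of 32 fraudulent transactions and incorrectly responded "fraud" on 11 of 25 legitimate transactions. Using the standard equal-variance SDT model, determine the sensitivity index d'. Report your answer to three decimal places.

H = 31/32 = 0.9688
FA = 11/25 = 0.4400
z(H) = 1.8634
z(FA) = -0.1510
d' = z(H) − z(FA) = 1.8634 − (-0.1510) = 2.0144

d' = 2.014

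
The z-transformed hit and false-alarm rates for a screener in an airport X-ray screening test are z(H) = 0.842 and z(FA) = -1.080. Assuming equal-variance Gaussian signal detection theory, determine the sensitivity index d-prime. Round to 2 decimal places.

d-prime = 1.92

d' = z(H) − z(FA) = 0.842 − (-1.080) = 1.922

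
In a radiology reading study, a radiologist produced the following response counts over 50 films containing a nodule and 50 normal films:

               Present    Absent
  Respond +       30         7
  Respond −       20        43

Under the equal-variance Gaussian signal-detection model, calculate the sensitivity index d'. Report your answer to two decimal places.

d' = 1.33

H = 30/50 = 0.6000
FA = 7/50 = 0.1400
Φ⁻¹(H) = 0.2533
Φ⁻¹(FA) = -1.0803
d' = z(H) − z(FA) = 0.2533 − (-1.0803) = 1.3336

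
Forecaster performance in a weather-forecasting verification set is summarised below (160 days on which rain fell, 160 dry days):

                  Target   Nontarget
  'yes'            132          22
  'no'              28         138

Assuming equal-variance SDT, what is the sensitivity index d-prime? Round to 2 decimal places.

H = 132/160 = 0.8250
FA = 22/160 = 0.1375
z(0.8250) = 0.935, z(0.1375) = -1.092
d' = z(H) − z(FA) = 0.935 − (-1.092) = 2.027

d-prime = 2.03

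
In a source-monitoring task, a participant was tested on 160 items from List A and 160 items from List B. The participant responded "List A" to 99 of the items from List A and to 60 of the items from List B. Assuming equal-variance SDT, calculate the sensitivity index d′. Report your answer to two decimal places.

d′ = 0.62

H = 99/160 = 0.6188
FA = 60/160 = 0.3750
z(H) = z(0.6188) = 0.302
z(FA) = z(0.3750) = -0.319
d' = z(H) − z(FA) = 0.302 − (-0.319) = 0.621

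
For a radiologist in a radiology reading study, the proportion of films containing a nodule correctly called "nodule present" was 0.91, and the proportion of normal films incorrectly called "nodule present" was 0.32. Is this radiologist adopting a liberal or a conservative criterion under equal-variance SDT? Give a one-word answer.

z(H) = 1.341, z(FA) = -0.468
c = −½·(z(H) + z(FA)) = -0.4365
c < 0 → liberal criterion (biased toward responding “yes”).

liberal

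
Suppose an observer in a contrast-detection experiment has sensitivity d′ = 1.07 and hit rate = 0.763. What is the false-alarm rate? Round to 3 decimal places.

false-alarm rate = 0.362

z(hit rate) = z(0.763) = 0.7160
z(FA) = z(H) − d' = 0.7160 − 1.07 = -0.3540
false-alarm rate = Φ(-0.3540) = 0.3617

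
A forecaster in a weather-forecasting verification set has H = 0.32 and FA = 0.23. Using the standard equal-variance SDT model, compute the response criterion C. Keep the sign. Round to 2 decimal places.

C = 0.60

z(H) = z(0.32) = -0.468
z(FA) = z(0.23) = -0.739
c = −½·[z(H) + z(FA)] = −0.5 × (-0.468 + (-0.739)) = 0.6035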